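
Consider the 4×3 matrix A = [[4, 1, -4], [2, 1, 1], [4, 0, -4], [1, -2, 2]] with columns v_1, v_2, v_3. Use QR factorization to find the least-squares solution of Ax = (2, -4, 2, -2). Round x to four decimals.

x = (-0.8328, -0.7744, -1.4254)

v_1 = (4, 2, 4, 1); ‖v_1‖ = 6.0828, so e_1 = (0.6576, 0.3288, 0.6576, 0.1644).
e_1·v_2 = 0.6576·1 + 0.3288·1 + 0.6576·0 + 0.1644·(-2) = 0.6576.
u_2 = v_2 − 0.6576·e_1 = (0.5676, 0.7838, -0.4324, -2.1081).
‖u_2‖ = 2.3596, so e_2 = (0.2405, 0.3322, -0.1833, -0.8934).
e_1·v_3 = 0.6576·(-4) + 0.3288·1 + 0.6576·(-4) + 0.1644·2 = -4.6032; e_2·v_3 = 0.2405·(-4) + 0.3322·1 + (-0.1833)·(-4) + (-0.8934)·2 = -1.6838.
u_3 = v_3 + 4.6032·e_1 + 1.6838·e_2 = (-0.5680, 3.0728, -1.2816, 1.2524).
‖u_3‖ = 3.6022, so e_3 = (-0.1577, 0.8530, -0.3558, 0.3477).
Qᵀb = (0.9864, 0.5727, -5.1344).
Back-substitute: x_3 = -5.1344/3.6022 = -1.4254.
x_2 = (0.5727 + 1.6838·(-1.4254))/2.3596 = -0.7744.
x_1 = (0.9864 − 0.6576·(-0.7744) + 4.6032·(-1.4254))/6.0828 = -0.8328.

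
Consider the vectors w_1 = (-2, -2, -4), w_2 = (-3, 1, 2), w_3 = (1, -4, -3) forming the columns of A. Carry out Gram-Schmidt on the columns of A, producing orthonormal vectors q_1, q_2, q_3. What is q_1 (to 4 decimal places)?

w_1 = (-2, -2, -4); ‖w_1‖ = 4.8990, so q_1 = (-0.4082, -0.4082, -0.8165).

q_1 = (-0.4082, -0.4082, -0.8165)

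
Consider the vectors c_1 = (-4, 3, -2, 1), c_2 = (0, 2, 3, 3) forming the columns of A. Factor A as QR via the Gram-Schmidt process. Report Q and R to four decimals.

q_1 = c_1/‖c_1‖ = (-4, 3, -2, 1)/5.4772 = (-0.7303, 0.5477, -0.3651, 0.1826).
r_{12} = q_1·c_2 = 0.5477.
u_2 = c_2 − 0.5477·q_1 = (0.4000, 1.7000, 3.2000, 2.9000).
‖u_2‖ = 4.6583, so q_2 = (0.0859, 0.3649, 0.6869, 0.6225).

Q = [[-0.7303, 0.0859], [0.5477, 0.3649], [-0.3651, 0.6869], [0.1826, 0.6225]], R = [[5.4772, 0.5477], [0.0000, 4.6583]]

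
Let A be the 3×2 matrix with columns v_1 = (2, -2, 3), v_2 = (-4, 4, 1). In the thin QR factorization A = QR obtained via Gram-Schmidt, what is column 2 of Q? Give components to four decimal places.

q_1 = v_1/‖v_1‖ = (2, -2, 3)/4.1231 = (0.4851, -0.4851, 0.7276).
r_{12} = q_1·v_2 = -3.1530.
u_2 = v_2 + 3.1530·q_1 = (-2.4706, 2.4706, 3.2941).
‖u_2‖ = 4.8020, so q_2 = (-0.5145, 0.5145, 0.6860).

q_2 = (-0.5145, 0.5145, 0.6860)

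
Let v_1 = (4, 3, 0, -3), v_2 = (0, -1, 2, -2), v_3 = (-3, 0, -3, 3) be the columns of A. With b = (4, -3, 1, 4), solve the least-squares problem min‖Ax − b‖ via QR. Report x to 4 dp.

v_1 = (4, 3, 0, -3); ‖v_1‖ = 5.8310, so e_1 = (0.6860, 0.5145, 0.0000, -0.5145).
e_1·v_2 = 0.6860·0 + 0.5145·(-1) + 0.0000·2 + (-0.5145)·(-2) = 0.5145.
u_2 = v_2 − 0.5145·e_1 = (-0.3529, -1.2647, 2.0000, -1.7353).
‖u_2‖ = 2.9556, so e_2 = (-0.1194, -0.4279, 0.6767, -0.5871).
e_1·v_3 = 0.6860·(-3) + 0.5145·0 + 0.0000·(-3) + (-0.5145)·3 = -3.6015; e_2·v_3 = (-0.1194)·(-3) + (-0.4279)·0 + 0.6767·(-3) + (-0.5871)·3 = -3.4332.
u_3 = v_3 + 3.6015·e_1 + 3.4332·e_2 = (-0.9394, 0.3838, -0.6768, -0.8687).
‖u_3‖ = 1.4975, so e_3 = (-0.6273, 0.2563, -0.4519, -0.5801).
Qᵀb = (-0.8575, -0.8658, -6.0506).
Back-substitute: x_3 = -6.0506/1.4975 = -4.0405.
x_2 = (-0.8658 + 3.4332·(-4.0405))/2.9556 = -4.9865.
x_1 = (-0.8575 − 0.5145·(-4.9865) + 3.6015·(-4.0405))/5.8310 = -2.2027.

x = (-2.2027, -4.9865, -4.0405)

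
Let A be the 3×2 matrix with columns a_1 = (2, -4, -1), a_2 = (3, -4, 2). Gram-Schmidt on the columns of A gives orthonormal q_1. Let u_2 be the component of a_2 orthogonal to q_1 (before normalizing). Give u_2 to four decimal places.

a_1 = (2, -4, -1); ‖a_1‖ = 4.5826, so q_1 = (0.4364, -0.8729, -0.2182).
q_1·a_2 = 0.4364·3 + (-0.8729)·(-4) + (-0.2182)·2 = 4.3644.
u_2 = a_2 − 4.3644·q_1 = (1.0952, -0.1905, 2.9524).

u_2 = (1.0952, -0.1905, 2.9524)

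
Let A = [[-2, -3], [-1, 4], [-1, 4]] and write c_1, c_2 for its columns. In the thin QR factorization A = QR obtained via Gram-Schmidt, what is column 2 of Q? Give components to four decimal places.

e_2 = (-0.5774, 0.5774, 0.5774)

c_1 = (-2, -1, -1); ‖c_1‖ = 2.4495, so e_1 = (-0.8165, -0.4082, -0.4082).
e_1·c_2 = (-0.8165)·(-3) + (-0.4082)·4 + (-0.4082)·4 = -0.8165.
u_2 = c_2 + 0.8165·e_1 = (-3.6667, 3.6667, 3.6667).
‖u_2‖ = 6.3509, so e_2 = (-0.5774, 0.5774, 0.5774).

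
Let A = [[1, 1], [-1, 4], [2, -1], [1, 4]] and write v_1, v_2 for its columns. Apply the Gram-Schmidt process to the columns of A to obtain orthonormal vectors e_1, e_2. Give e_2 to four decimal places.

e_2 = (0.1964, 0.6629, -0.1228, 0.7120)

v_1 = (1, -1, 2, 1); ‖v_1‖ = 2.6458, so e_1 = (0.3780, -0.3780, 0.7559, 0.3780).
e_1·v_2 = 0.3780·1 + (-0.3780)·4 + 0.7559·(-1) + 0.3780·4 = -0.3780.
u_2 = v_2 + 0.3780·e_1 = (1.1429, 3.8571, -0.7143, 4.1429).
‖u_2‖ = 5.8187, so e_2 = (0.1964, 0.6629, -0.1228, 0.7120).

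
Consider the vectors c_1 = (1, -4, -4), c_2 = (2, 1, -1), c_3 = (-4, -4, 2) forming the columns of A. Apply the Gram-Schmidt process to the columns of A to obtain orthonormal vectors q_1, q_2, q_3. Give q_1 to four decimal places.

c_1 = (1, -4, -4); ‖c_1‖ = 5.7446, so q_1 = (0.1741, -0.6963, -0.6963).

q_1 = (0.1741, -0.6963, -0.6963)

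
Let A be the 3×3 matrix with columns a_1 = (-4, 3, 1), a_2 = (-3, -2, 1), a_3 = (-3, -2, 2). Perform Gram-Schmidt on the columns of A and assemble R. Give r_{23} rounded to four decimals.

r_{23} = 3.6907

a_1 = (-4, 3, 1); ‖a_1‖ = 5.0990, so q_1 = (-0.7845, 0.5883, 0.1961).
q_1·a_2 = (-0.7845)·(-3) + 0.5883·(-2) + 0.1961·1 = 1.3728.
u_2 = a_2 − 1.3728·q_1 = (-1.9231, -2.8077, 0.7308).
‖u_2‖ = 3.4807, so q_2 = (-0.5525, -0.8066, 0.2099).
r_{23} = q_2·a_3 = 3.6907.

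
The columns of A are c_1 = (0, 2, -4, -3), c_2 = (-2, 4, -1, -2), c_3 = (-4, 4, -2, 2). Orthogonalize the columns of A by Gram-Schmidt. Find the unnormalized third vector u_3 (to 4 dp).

u_3 = (-1.7157, 0.1596, -2.3142, 3.1920)

e_1 = c_1/‖c_1‖ = (0, 2, -4, -3)/5.3852 = (0.0000, 0.3714, -0.7428, -0.5571).
r_{12} = e_1·c_2 = 3.3425.
u_2 = c_2 − 3.3425·e_1 = (-2.0000, 2.7586, 1.4828, -0.1379).
‖u_2‖ = 3.7185, so e_2 = (-0.5378, 0.7419, 0.3987, -0.0371).
r_{13} = e_1·c_3 = 1.8570; r_{23} = e_2·c_3 = 4.2471.
u_3 = c_3 − 1.8570·e_1 − 4.2471·e_2 = (-1.7157, 0.1596, -2.3142, 3.1920).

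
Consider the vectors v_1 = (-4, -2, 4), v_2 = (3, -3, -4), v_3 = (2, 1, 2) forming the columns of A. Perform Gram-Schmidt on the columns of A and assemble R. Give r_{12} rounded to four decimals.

r_{12} = -3.6667

v_1 = (-4, -2, 4); ‖v_1‖ = 6.0000, so q_1 = (-0.6667, -0.3333, 0.6667).
r_{12} = q_1·v_2 = -3.6667.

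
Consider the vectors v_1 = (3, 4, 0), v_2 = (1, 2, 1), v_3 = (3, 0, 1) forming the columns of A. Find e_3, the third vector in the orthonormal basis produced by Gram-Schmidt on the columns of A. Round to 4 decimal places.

v_1 = (3, 4, 0); ‖v_1‖ = 5.0000, so e_1 = (0.6000, 0.8000, 0.0000).
e_1·v_2 = 0.6000·1 + 0.8000·2 + 0.0000·1 = 2.2000.
u_2 = v_2 − 2.2000·e_1 = (-0.3200, 0.2400, 1.0000).
‖u_2‖ = 1.0770, so e_2 = (-0.2971, 0.2228, 0.9285).
e_1·v_3 = 0.6000·3 + 0.8000·0 + 0.0000·1 = 1.8000; e_2·v_3 = (-0.2971)·3 + 0.2228·0 + 0.9285·1 = 0.0371.
u_3 = v_3 − 1.8000·e_1 − 0.0371·e_2 = (1.9310, -1.4483, 0.9655).
‖u_3‖ = 2.5997, so e_3 = (0.7428, -0.5571, 0.3714).

e_3 = (0.7428, -0.5571, 0.3714)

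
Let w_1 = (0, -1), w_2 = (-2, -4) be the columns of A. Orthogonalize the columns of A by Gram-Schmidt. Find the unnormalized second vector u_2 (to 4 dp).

w_1 = (0, -1); ‖w_1‖ = 1.0000, so e_1 = (0.0000, -1.0000).
e_1·w_2 = 0.0000·(-2) + (-1.0000)·(-4) = 4.0000.
u_2 = w_2 − 4.0000·e_1 = (-2.0000, 0.0000).

u_2 = (-2.0000, 0.0000)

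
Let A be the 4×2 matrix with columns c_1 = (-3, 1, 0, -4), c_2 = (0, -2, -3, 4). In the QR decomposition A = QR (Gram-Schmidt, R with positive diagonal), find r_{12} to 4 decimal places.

r_{12} = -3.5301

q_1 = c_1/‖c_1‖ = (-3, 1, 0, -4)/5.0990 = (-0.5883, 0.1961, 0.0000, -0.7845).
r_{12} = q_1·c_2 = -3.5301.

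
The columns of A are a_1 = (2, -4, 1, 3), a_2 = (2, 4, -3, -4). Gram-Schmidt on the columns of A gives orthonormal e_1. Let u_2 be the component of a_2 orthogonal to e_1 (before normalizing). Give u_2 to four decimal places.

u_2 = (3.8000, 0.4000, -2.1000, -1.3000)

e_1 = a_1/‖a_1‖ = (2, -4, 1, 3)/5.4772 = (0.3651, -0.7303, 0.1826, 0.5477).
r_{12} = e_1·a_2 = -4.9295.
u_2 = a_2 + 4.9295·e_1 = (3.8000, 0.4000, -2.1000, -1.3000).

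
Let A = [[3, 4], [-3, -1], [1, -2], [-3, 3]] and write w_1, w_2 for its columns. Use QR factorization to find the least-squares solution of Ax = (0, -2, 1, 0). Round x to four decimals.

w_1 = (3, -3, 1, -3); ‖w_1‖ = 5.2915, so q_1 = (0.5669, -0.5669, 0.1890, -0.5669).
q_1·w_2 = 0.5669·4 + (-0.5669)·(-1) + 0.1890·(-2) + (-0.5669)·3 = 0.7559.
u_2 = w_2 − 0.7559·q_1 = (3.5714, -0.5714, -2.1429, 3.4286).
‖u_2‖ = 5.4248, so q_2 = (0.6584, -0.1053, -0.3950, 0.6320).
Qᵀb = (1.3229, -0.1843).
Back-substitute: x_2 = -0.1843/5.4248 = -0.0340.
x_1 = (1.3229 − 0.7559·(-0.0340))/5.2915 = 0.2549.

x = (0.2549, -0.0340)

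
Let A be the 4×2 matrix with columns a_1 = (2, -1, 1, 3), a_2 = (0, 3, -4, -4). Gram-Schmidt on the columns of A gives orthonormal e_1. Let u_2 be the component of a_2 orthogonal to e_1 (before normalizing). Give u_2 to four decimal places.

u_2 = (2.5333, 1.7333, -2.7333, -0.2000)

e_1 = a_1/‖a_1‖ = (2, -1, 1, 3)/3.8730 = (0.5164, -0.2582, 0.2582, 0.7746).
r_{12} = e_1·a_2 = -4.9058.
u_2 = a_2 + 4.9058·e_1 = (2.5333, 1.7333, -2.7333, -0.2000).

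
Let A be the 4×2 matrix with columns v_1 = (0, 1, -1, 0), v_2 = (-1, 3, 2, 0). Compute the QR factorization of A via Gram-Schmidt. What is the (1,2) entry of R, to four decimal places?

r_{12} = 0.7071

e_1 = v_1/‖v_1‖ = (0, 1, -1, 0)/1.4142 = (0.0000, 0.7071, -0.7071, 0.0000).
r_{12} = e_1·v_2 = 0.7071.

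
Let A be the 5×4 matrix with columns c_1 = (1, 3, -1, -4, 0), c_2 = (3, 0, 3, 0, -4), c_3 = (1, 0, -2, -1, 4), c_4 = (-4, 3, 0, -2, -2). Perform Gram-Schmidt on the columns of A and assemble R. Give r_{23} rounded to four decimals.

r_{23} = -3.2585

c_1 = (1, 3, -1, -4, 0); ‖c_1‖ = 5.1962, so q_1 = (0.1925, 0.5774, -0.1925, -0.7698, 0.0000).
q_1·c_2 = 0.1925·3 + 0.5774·0 + (-0.1925)·3 + (-0.7698)·0 + 0.0000·(-4) = 0.0000.
u_2 = c_2 + 0.0000·q_1 = (3.0000, 0.0000, 3.0000, 0.0000, -4.0000).
‖u_2‖ = 5.8310, so q_2 = (0.5145, 0.0000, 0.5145, 0.0000, -0.6860).
r_{23} = q_2·c_3 = -3.2585.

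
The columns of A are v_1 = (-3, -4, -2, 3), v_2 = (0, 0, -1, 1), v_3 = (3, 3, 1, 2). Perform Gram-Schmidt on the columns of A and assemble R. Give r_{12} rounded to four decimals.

r_{12} = 0.8111

v_1 = (-3, -4, -2, 3); ‖v_1‖ = 6.1644, so q_1 = (-0.4867, -0.6489, -0.3244, 0.4867).
r_{12} = q_1·v_2 = 0.8111.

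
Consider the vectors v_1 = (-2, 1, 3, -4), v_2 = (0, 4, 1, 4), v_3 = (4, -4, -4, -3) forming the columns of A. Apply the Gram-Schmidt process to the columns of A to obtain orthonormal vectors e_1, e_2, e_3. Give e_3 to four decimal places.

v_1 = (-2, 1, 3, -4); ‖v_1‖ = 5.4772, so e_1 = (-0.3651, 0.1826, 0.5477, -0.7303).
e_1·v_2 = (-0.3651)·0 + 0.1826·4 + 0.5477·1 + (-0.7303)·4 = -1.6432.
u_2 = v_2 + 1.6432·e_1 = (-0.6000, 4.3000, 1.9000, 2.8000).
‖u_2‖ = 5.5045, so e_2 = (-0.1090, 0.7812, 0.3452, 0.5087).
e_1·v_3 = (-0.3651)·4 + 0.1826·(-4) + 0.5477·(-4) + (-0.7303)·(-3) = -2.1909; e_2·v_3 = (-0.1090)·4 + 0.7812·(-4) + 0.3452·(-4) + 0.5087·(-3) = -6.4674.
u_3 = v_3 + 2.1909·e_1 + 6.4674·e_2 = (2.4950, 1.4521, -0.5677, -1.3102).
‖u_3‖ = 3.2207, so e_3 = (0.7747, 0.4509, -0.1763, -0.4068).

e_3 = (0.7747, 0.4509, -0.1763, -0.4068)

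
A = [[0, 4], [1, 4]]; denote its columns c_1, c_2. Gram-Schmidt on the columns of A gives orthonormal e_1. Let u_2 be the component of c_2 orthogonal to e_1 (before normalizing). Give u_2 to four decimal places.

c_1 = (0, 1); ‖c_1‖ = 1.0000, so e_1 = (0.0000, 1.0000).
e_1·c_2 = 0.0000·4 + 1.0000·4 = 4.0000.
u_2 = c_2 − 4.0000·e_1 = (4.0000, 0.0000).

u_2 = (4.0000, 0.0000)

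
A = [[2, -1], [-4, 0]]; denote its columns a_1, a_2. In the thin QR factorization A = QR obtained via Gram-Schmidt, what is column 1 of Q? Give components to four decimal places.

e_1 = (0.4472, -0.8944)

a_1 = (2, -4); ‖a_1‖ = 4.4721, so e_1 = (0.4472, -0.8944).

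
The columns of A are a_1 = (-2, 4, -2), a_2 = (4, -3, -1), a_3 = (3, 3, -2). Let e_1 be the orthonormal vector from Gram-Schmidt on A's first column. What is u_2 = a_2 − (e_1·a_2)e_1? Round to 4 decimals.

u_2 = (2.5000, 0.0000, -2.5000)

e_1 = a_1/‖a_1‖ = (-2, 4, -2)/4.8990 = (-0.4082, 0.8165, -0.4082).
r_{12} = e_1·a_2 = -3.6742.
u_2 = a_2 + 3.6742·e_1 = (2.5000, 0.0000, -2.5000).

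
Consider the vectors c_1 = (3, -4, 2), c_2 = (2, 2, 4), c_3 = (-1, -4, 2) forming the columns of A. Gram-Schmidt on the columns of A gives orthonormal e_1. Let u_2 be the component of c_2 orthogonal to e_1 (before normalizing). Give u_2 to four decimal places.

c_1 = (3, -4, 2); ‖c_1‖ = 5.3852, so e_1 = (0.5571, -0.7428, 0.3714).
e_1·c_2 = 0.5571·2 + (-0.7428)·2 + 0.3714·4 = 1.1142.
u_2 = c_2 − 1.1142·e_1 = (1.3793, 2.8276, 3.5862).

u_2 = (1.3793, 2.8276, 3.5862)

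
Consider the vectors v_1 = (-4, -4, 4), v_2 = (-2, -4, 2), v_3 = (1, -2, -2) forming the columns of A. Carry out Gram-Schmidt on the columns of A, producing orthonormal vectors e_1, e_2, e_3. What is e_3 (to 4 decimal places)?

v_1 = (-4, -4, 4); ‖v_1‖ = 6.9282, so e_1 = (-0.5774, -0.5774, 0.5774).
e_1·v_2 = (-0.5774)·(-2) + (-0.5774)·(-4) + 0.5774·2 = 4.6188.
u_2 = v_2 − 4.6188·e_1 = (0.6667, -1.3333, -0.6667).
‖u_2‖ = 1.6330, so e_2 = (0.4082, -0.8165, -0.4082).
e_1·v_3 = (-0.5774)·1 + (-0.5774)·(-2) + 0.5774·(-2) = -0.5774; e_2·v_3 = 0.4082·1 + (-0.8165)·(-2) + (-0.4082)·(-2) = 2.8577.
u_3 = v_3 + 0.5774·e_1 − 2.8577·e_2 = (-0.5000, 0.0000, -0.5000).
‖u_3‖ = 0.7071, so e_3 = (-0.7071, 0.0000, -0.7071).

e_3 = (-0.7071, 0.0000, -0.7071)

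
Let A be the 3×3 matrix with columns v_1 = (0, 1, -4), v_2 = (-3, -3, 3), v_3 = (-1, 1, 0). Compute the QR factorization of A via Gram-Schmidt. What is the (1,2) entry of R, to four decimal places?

v_1 = (0, 1, -4); ‖v_1‖ = 4.1231, so q_1 = (0.0000, 0.2425, -0.9701).
r_{12} = q_1·v_2 = -3.6380.

r_{12} = -3.6380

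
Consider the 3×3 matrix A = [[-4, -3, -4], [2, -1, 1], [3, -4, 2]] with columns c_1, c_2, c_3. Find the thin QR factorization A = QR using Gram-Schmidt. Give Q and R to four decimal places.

q_1 = c_1/‖c_1‖ = (-4, 2, 3)/5.3852 = (-0.7428, 0.3714, 0.5571).
r_{12} = q_1·c_2 = -0.3714.
u_2 = c_2 + 0.3714·q_1 = (-3.2759, -0.8621, -3.7931).
‖u_2‖ = 5.0855, so q_2 = (-0.6442, -0.1695, -0.7459).
r_{13} = q_1·c_3 = 4.4567; r_{23} = q_2·c_3 = 0.9154.
u_3 = c_3 − 4.4567·q_1 − 0.9154·q_2 = (-0.1000, -0.5000, 0.2000).
‖u_3‖ = 0.5477, so q_3 = (-0.1826, -0.9129, 0.3651).

Q = [[-0.7428, -0.6442, -0.1826], [0.3714, -0.1695, -0.9129], [0.5571, -0.7459, 0.3651]], R = [[5.3852, -0.3714, 4.4567], [0.0000, 5.0855, 0.9154], [0.0000, 0.0000, 0.5477]]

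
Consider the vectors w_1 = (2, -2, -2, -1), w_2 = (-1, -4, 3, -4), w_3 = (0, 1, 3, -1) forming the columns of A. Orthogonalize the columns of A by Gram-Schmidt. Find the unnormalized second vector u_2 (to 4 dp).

w_1 = (2, -2, -2, -1); ‖w_1‖ = 3.6056, so e_1 = (0.5547, -0.5547, -0.5547, -0.2774).
e_1·w_2 = 0.5547·(-1) + (-0.5547)·(-4) + (-0.5547)·3 + (-0.2774)·(-4) = 1.1094.
u_2 = w_2 − 1.1094·e_1 = (-1.6154, -3.3846, 3.6154, -3.6923).

u_2 = (-1.6154, -3.3846, 3.6154, -3.6923)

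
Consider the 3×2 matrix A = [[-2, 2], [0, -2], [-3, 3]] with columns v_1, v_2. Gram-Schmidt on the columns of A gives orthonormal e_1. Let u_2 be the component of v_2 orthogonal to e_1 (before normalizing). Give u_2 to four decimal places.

e_1 = v_1/‖v_1‖ = (-2, 0, -3)/3.6056 = (-0.5547, 0.0000, -0.8321).
r_{12} = e_1·v_2 = -3.6056.
u_2 = v_2 + 3.6056·e_1 = (0.0000, -2.0000, 0.0000).

u_2 = (0.0000, -2.0000, 0.0000)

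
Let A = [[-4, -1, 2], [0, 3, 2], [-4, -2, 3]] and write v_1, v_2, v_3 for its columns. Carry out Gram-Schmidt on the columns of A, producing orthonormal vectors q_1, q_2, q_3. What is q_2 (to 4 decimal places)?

v_1 = (-4, 0, -4); ‖v_1‖ = 5.6569, so q_1 = (-0.7071, 0.0000, -0.7071).
q_1·v_2 = (-0.7071)·(-1) + 0.0000·3 + (-0.7071)·(-2) = 2.1213.
u_2 = v_2 − 2.1213·q_1 = (0.5000, 3.0000, -0.5000).
‖u_2‖ = 3.0822, so q_2 = (0.1622, 0.9733, -0.1622).

q_2 = (0.1622, 0.9733, -0.1622)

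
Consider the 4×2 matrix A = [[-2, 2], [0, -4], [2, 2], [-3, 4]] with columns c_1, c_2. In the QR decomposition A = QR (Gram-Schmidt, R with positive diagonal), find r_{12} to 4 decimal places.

r_{12} = -2.9104

c_1 = (-2, 0, 2, -3); ‖c_1‖ = 4.1231, so q_1 = (-0.4851, 0.0000, 0.4851, -0.7276).
r_{12} = q_1·c_2 = -2.9104.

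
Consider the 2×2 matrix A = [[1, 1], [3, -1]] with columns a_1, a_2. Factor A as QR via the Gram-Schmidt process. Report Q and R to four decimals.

Q = [[0.3162, 0.9487], [0.9487, -0.3162]], R = [[3.1623, -0.6325], [0.0000, 1.2649]]

a_1 = (1, 3); ‖a_1‖ = 3.1623, so e_1 = (0.3162, 0.9487).
e_1·a_2 = 0.3162·1 + 0.9487·(-1) = -0.6325.
u_2 = a_2 + 0.6325·e_1 = (1.2000, -0.4000).
‖u_2‖ = 1.2649, so e_2 = (0.9487, -0.3162).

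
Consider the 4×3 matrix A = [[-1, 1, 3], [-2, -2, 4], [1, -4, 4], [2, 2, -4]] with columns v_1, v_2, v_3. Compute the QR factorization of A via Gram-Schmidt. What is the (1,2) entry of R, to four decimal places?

v_1 = (-1, -2, 1, 2); ‖v_1‖ = 3.1623, so e_1 = (-0.3162, -0.6325, 0.3162, 0.6325).
r_{12} = e_1·v_2 = 0.9487.

r_{12} = 0.9487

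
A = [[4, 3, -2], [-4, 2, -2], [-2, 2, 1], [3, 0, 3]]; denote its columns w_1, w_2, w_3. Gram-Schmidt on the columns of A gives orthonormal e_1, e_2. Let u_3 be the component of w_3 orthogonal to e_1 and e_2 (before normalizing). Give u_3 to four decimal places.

u_3 = (-1.2105, -0.4366, 2.2523, 2.5333)

e_1 = w_1/‖w_1‖ = (4, -4, -2, 3)/6.7082 = (0.5963, -0.5963, -0.2981, 0.4472).
r_{12} = e_1·w_2 = 0.0000.
u_2 = w_2 − 0.0000·e_1 = (3.0000, 2.0000, 2.0000, 0.0000).
‖u_2‖ = 4.1231, so e_2 = (0.7276, 0.4851, 0.4851, 0.0000).
r_{13} = e_1·w_3 = 1.0435; r_{23} = e_2·w_3 = -1.9403.
u_3 = w_3 − 1.0435·e_1 + 1.9403·e_2 = (-1.2105, -0.4366, 2.2523, 2.5333).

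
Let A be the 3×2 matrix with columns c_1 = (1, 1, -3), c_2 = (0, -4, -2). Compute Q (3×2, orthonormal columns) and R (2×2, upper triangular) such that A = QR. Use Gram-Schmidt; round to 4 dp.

Q = [[0.3015, -0.0410], [0.3015, -0.9437], [-0.9045, -0.3282]], R = [[3.3166, 0.6030], [0.0000, 4.4313]]

e_1 = c_1/‖c_1‖ = (1, 1, -3)/3.3166 = (0.3015, 0.3015, -0.9045).
r_{12} = e_1·c_2 = 0.6030.
u_2 = c_2 − 0.6030·e_1 = (-0.1818, -4.1818, -1.4545).
‖u_2‖ = 4.4313, so e_2 = (-0.0410, -0.9437, -0.3282).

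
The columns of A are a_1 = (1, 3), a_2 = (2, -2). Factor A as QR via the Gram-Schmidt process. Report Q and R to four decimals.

Q = [[0.3162, 0.9487], [0.9487, -0.3162]], R = [[3.1623, -1.2649], [0.0000, 2.5298]]

a_1 = (1, 3); ‖a_1‖ = 3.1623, so e_1 = (0.3162, 0.9487).
e_1·a_2 = 0.3162·2 + 0.9487·(-2) = -1.2649.
u_2 = a_2 + 1.2649·e_1 = (2.4000, -0.8000).
‖u_2‖ = 2.5298, so e_2 = (0.9487, -0.3162).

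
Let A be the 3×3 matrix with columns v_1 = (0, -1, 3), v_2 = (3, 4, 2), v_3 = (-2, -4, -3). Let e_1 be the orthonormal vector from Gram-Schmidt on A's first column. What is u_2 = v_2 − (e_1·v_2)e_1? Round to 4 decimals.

v_1 = (0, -1, 3); ‖v_1‖ = 3.1623, so e_1 = (0.0000, -0.3162, 0.9487).
e_1·v_2 = 0.0000·3 + (-0.3162)·4 + 0.9487·2 = 0.6325.
u_2 = v_2 − 0.6325·e_1 = (3.0000, 4.2000, 1.4000).

u_2 = (3.0000, 4.2000, 1.4000)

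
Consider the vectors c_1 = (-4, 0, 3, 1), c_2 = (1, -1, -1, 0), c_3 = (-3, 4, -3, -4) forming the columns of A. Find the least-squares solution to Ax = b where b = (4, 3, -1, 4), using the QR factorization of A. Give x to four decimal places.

x = (-1.7487, -4.2615, -0.6359)

c_1 = (-4, 0, 3, 1); ‖c_1‖ = 5.0990, so e_1 = (-0.7845, 0.0000, 0.5883, 0.1961).
e_1·c_2 = (-0.7845)·1 + 0.0000·(-1) + 0.5883·(-1) + 0.1961·0 = -1.3728.
u_2 = c_2 + 1.3728·e_1 = (-0.0769, -1.0000, -0.1923, 0.2692).
‖u_2‖ = 1.0561, so e_2 = (-0.0728, -0.9469, -0.1821, 0.2549).
e_1·c_3 = (-0.7845)·(-3) + 0.0000·4 + 0.5883·(-3) + 0.1961·(-4) = -0.1961; e_2·c_3 = (-0.0728)·(-3) + (-0.9469)·4 + (-0.1821)·(-3) + 0.2549·(-4) = -4.0424.
u_3 = c_3 + 0.1961·e_1 + 4.0424·e_2 = (-3.4483, 0.1724, -3.6207, -2.9310).
‖u_3‖ = 5.7983, so e_3 = (-0.5947, 0.0297, -0.6244, -0.5055).
Qᵀb = (-2.9417, -1.9301, -3.6871).
Back-substitute: x_3 = -3.6871/5.7983 = -0.6359.
x_2 = (-1.9301 + 4.0424·(-0.6359))/1.0561 = -4.2615.
x_1 = (-2.9417 + 1.3728·(-4.2615) + 0.1961·(-0.6359))/5.0990 = -1.7487.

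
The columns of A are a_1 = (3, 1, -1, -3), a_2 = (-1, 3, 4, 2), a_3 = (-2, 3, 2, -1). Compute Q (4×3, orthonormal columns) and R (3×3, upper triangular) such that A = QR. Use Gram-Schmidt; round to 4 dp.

q_1 = a_1/‖a_1‖ = (3, 1, -1, -3)/4.4721 = (0.6708, 0.2236, -0.2236, -0.6708).
r_{12} = q_1·a_2 = -2.2361.
u_2 = a_2 + 2.2361·q_1 = (0.5000, 3.5000, 3.5000, 0.5000).
‖u_2‖ = 5.0000, so q_2 = (0.1000, 0.7000, 0.7000, 0.1000).
r_{13} = q_1·a_3 = -0.4472; r_{23} = q_2·a_3 = 3.2000.
u_3 = a_3 + 0.4472·q_1 − 3.2000·q_2 = (-2.0200, 0.8600, -0.3400, -1.6200).
‖u_3‖ = 2.7495, so q_3 = (-0.7347, 0.3128, -0.1237, -0.5892).

Q = [[0.6708, 0.1000, -0.7347], [0.2236, 0.7000, 0.3128], [-0.2236, 0.7000, -0.1237], [-0.6708, 0.1000, -0.5892]], R = [[4.4721, -2.2361, -0.4472], [0.0000, 5.0000, 3.2000], [0.0000, 0.0000, 2.7495]]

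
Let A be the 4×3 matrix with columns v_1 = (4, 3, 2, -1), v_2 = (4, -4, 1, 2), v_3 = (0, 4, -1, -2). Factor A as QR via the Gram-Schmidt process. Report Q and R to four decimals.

Q = [[0.7303, 0.5741, 0.3703], [0.5477, -0.7286, 0.0494], [0.3651, 0.1214, -0.9084], [-0.1826, 0.3533, -0.1876]], R = [[5.4772, 0.7303, 2.1909], [0.0000, 6.0388, -3.7425], [0.0000, 0.0000, 1.4811]]

v_1 = (4, 3, 2, -1); ‖v_1‖ = 5.4772, so e_1 = (0.7303, 0.5477, 0.3651, -0.1826).
e_1·v_2 = 0.7303·4 + 0.5477·(-4) + 0.3651·1 + (-0.1826)·2 = 0.7303.
u_2 = v_2 − 0.7303·e_1 = (3.4667, -4.4000, 0.7333, 2.1333).
‖u_2‖ = 6.0388, so e_2 = (0.5741, -0.7286, 0.1214, 0.3533).
e_1·v_3 = 0.7303·0 + 0.5477·4 + 0.3651·(-1) + (-0.1826)·(-2) = 2.1909; e_2·v_3 = 0.5741·0 + (-0.7286)·4 + 0.1214·(-1) + 0.3533·(-2) = -3.7425.
u_3 = v_3 − 2.1909·e_1 + 3.7425·e_2 = (0.5484, 0.0731, -1.3455, -0.2779).
‖u_3‖ = 1.4811, so e_3 = (0.3703, 0.0494, -0.9084, -0.1876).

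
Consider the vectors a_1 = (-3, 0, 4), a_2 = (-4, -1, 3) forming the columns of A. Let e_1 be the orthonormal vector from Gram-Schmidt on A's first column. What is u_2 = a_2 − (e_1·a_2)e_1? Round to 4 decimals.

u_2 = (-1.1200, -1.0000, -0.8400)

a_1 = (-3, 0, 4); ‖a_1‖ = 5.0000, so e_1 = (-0.6000, 0.0000, 0.8000).
e_1·a_2 = (-0.6000)·(-4) + 0.0000·(-1) + 0.8000·3 = 4.8000.
u_2 = a_2 − 4.8000·e_1 = (-1.1200, -1.0000, -0.8400).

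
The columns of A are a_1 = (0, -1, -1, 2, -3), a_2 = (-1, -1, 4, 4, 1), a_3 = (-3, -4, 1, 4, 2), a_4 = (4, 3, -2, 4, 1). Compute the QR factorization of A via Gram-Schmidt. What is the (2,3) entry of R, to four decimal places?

a_1 = (0, -1, -1, 2, -3); ‖a_1‖ = 3.8730, so e_1 = (0.0000, -0.2582, -0.2582, 0.5164, -0.7746).
e_1·a_2 = 0.0000·(-1) + (-0.2582)·(-1) + (-0.2582)·4 + 0.5164·4 + (-0.7746)·1 = 0.5164.
u_2 = a_2 − 0.5164·e_1 = (-1.0000, -0.8667, 4.1333, 3.7333, 1.4000).
‖u_2‖ = 5.8935, so e_2 = (-0.1697, -0.1471, 0.7013, 0.6335, 0.2375).
r_{23} = e_2·a_3 = 4.8076.

r_{23} = 4.8076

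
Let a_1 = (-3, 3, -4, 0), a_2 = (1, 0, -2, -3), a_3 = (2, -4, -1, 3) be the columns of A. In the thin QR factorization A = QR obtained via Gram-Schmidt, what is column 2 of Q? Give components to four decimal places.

a_1 = (-3, 3, -4, 0); ‖a_1‖ = 5.8310, so q_1 = (-0.5145, 0.5145, -0.6860, 0.0000).
q_1·a_2 = (-0.5145)·1 + 0.5145·0 + (-0.6860)·(-2) + 0.0000·(-3) = 0.8575.
u_2 = a_2 − 0.8575·q_1 = (1.4412, -0.4412, -1.4118, -3.0000).
‖u_2‖ = 3.6421, so q_2 = (0.3957, -0.1211, -0.3876, -0.8237).

q_2 = (0.3957, -0.1211, -0.3876, -0.8237)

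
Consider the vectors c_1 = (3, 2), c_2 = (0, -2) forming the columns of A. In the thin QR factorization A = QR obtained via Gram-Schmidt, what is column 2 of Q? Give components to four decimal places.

e_2 = (0.5547, -0.8321)

e_1 = c_1/‖c_1‖ = (3, 2)/3.6056 = (0.8321, 0.5547).
r_{12} = e_1·c_2 = -1.1094.
u_2 = c_2 + 1.1094·e_1 = (0.9231, -1.3846).
‖u_2‖ = 1.6641, so e_2 = (0.5547, -0.8321).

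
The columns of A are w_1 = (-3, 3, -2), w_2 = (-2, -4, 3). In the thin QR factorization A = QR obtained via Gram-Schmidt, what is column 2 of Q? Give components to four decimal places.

q_2 = (-0.7674, -0.4988, 0.4029)

w_1 = (-3, 3, -2); ‖w_1‖ = 4.6904, so q_1 = (-0.6396, 0.6396, -0.4264).
q_1·w_2 = (-0.6396)·(-2) + 0.6396·(-4) + (-0.4264)·3 = -2.5584.
u_2 = w_2 + 2.5584·q_1 = (-3.6364, -2.3636, 1.9091).
‖u_2‖ = 4.7386, so q_2 = (-0.7674, -0.4988, 0.4029).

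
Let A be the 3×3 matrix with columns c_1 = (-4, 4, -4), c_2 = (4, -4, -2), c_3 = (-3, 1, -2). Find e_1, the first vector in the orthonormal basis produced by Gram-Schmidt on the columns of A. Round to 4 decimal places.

e_1 = (-0.5774, 0.5774, -0.5774)

c_1 = (-4, 4, -4); ‖c_1‖ = 6.9282, so e_1 = (-0.5774, 0.5774, -0.5774).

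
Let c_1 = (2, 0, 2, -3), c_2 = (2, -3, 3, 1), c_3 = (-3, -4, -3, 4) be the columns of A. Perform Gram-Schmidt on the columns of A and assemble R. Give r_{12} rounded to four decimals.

q_1 = c_1/‖c_1‖ = (2, 0, 2, -3)/4.1231 = (0.4851, 0.0000, 0.4851, -0.7276).
r_{12} = q_1·c_2 = 1.6977.

r_{12} = 1.6977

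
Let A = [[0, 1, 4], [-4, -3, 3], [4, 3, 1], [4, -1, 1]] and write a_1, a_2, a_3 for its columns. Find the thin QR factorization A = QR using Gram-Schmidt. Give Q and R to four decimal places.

Q = [[0.0000, 0.2928, 0.7990], [-0.5774, -0.3904, 0.4883], [0.5774, 0.3904, 0.2885], [0.5774, -0.7807, 0.1998]], R = [[6.9282, 2.8868, -0.5774], [0.0000, 3.4157, -0.3904], [0.0000, 0.0000, 5.1492]]

q_1 = a_1/‖a_1‖ = (0, -4, 4, 4)/6.9282 = (0.0000, -0.5774, 0.5774, 0.5774).
r_{12} = q_1·a_2 = 2.8868.
u_2 = a_2 − 2.8868·q_1 = (1.0000, -1.3333, 1.3333, -2.6667).
‖u_2‖ = 3.4157, so q_2 = (0.2928, -0.3904, 0.3904, -0.7807).
r_{13} = q_1·a_3 = -0.5774; r_{23} = q_2·a_3 = -0.3904.
u_3 = a_3 + 0.5774·q_1 + 0.3904·q_2 = (4.1143, 2.5143, 1.4857, 1.0286).
‖u_3‖ = 5.1492, so q_3 = (0.7990, 0.4883, 0.2885, 0.1998).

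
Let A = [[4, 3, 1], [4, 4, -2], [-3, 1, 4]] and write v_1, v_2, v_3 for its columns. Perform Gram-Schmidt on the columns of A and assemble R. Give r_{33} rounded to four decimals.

v_1 = (4, 4, -3); ‖v_1‖ = 6.4031, so q_1 = (0.6247, 0.6247, -0.4685).
q_1·v_2 = 0.6247·3 + 0.6247·4 + (-0.4685)·1 = 3.9043.
u_2 = v_2 − 3.9043·q_1 = (0.5610, 1.5610, 2.8293).
‖u_2‖ = 3.2796, so q_2 = (0.1710, 0.4760, 0.8627).
q_1·v_3 = 0.6247·1 + 0.6247·(-2) + (-0.4685)·4 = -2.4988; q_2·v_3 = 0.1710·1 + 0.4760·(-2) + 0.8627·4 = 2.6698.
u_3 = v_3 + 2.4988·q_1 − 2.6698·q_2 = (2.1043, -1.7098, 0.5261).
r_{33} = ‖u_3‖ = 2.7619.

r_{33} = 2.7619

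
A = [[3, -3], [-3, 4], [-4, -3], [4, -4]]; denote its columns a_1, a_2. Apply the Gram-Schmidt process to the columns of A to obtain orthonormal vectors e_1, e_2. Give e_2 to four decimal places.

a_1 = (3, -3, -4, 4); ‖a_1‖ = 7.0711, so e_1 = (0.4243, -0.4243, -0.5657, 0.5657).
e_1·a_2 = 0.4243·(-3) + (-0.4243)·4 + (-0.5657)·(-3) + 0.5657·(-4) = -3.5355.
u_2 = a_2 + 3.5355·e_1 = (-1.5000, 2.5000, -5.0000, -2.0000).
‖u_2‖ = 6.1237, so e_2 = (-0.2449, 0.4082, -0.8165, -0.3266).

e_2 = (-0.2449, 0.4082, -0.8165, -0.3266)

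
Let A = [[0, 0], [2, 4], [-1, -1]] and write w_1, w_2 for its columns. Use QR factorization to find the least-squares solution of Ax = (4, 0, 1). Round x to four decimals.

q_1 = w_1/‖w_1‖ = (0, 2, -1)/2.2361 = (0.0000, 0.8944, -0.4472).
r_{12} = q_1·w_2 = 4.0249.
u_2 = w_2 − 4.0249·q_1 = (0.0000, 0.4000, 0.8000).
‖u_2‖ = 0.8944, so q_2 = (0.0000, 0.4472, 0.8944).
Qᵀb = (-0.4472, 0.8944).
Back-substitute: x_2 = 0.8944/0.8944 = 1.0000.
x_1 = (-0.4472 − 4.0249·1.0000)/2.2361 = -2.0000.

x = (-2.0000, 1.0000)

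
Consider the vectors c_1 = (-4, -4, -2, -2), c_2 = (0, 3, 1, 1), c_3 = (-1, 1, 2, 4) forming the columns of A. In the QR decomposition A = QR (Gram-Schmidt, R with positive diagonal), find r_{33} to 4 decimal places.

r_{33} = 3.8164

q_1 = c_1/‖c_1‖ = (-4, -4, -2, -2)/6.3246 = (-0.6325, -0.6325, -0.3162, -0.3162).
r_{12} = q_1·c_2 = -2.5298.
u_2 = c_2 + 2.5298·q_1 = (-1.6000, 1.4000, 0.2000, 0.2000).
‖u_2‖ = 2.1448, so q_2 = (-0.7460, 0.6528, 0.0933, 0.0933).
r_{13} = q_1·c_3 = -1.8974; r_{23} = q_2·c_3 = 1.9583.
u_3 = c_3 + 1.8974·q_1 − 1.9583·q_2 = (-0.7391, -1.4783, 1.2174, 3.2174).
r_{33} = ‖u_3‖ = 3.8164.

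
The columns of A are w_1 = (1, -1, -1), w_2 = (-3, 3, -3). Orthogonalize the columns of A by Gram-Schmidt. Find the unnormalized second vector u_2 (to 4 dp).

u_2 = (-2.0000, 2.0000, -4.0000)

w_1 = (1, -1, -1); ‖w_1‖ = 1.7321, so q_1 = (0.5774, -0.5774, -0.5774).
q_1·w_2 = 0.5774·(-3) + (-0.5774)·3 + (-0.5774)·(-3) = -1.7321.
u_2 = w_2 + 1.7321·q_1 = (-2.0000, 2.0000, -4.0000).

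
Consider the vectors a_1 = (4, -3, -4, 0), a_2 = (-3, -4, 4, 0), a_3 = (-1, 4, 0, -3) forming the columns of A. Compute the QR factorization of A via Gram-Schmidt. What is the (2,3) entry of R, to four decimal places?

r_{23} = -3.2642

a_1 = (4, -3, -4, 0); ‖a_1‖ = 6.4031, so e_1 = (0.6247, -0.4685, -0.6247, 0.0000).
e_1·a_2 = 0.6247·(-3) + (-0.4685)·(-4) + (-0.6247)·4 + 0.0000·0 = -2.4988.
u_2 = a_2 + 2.4988·e_1 = (-1.4390, -5.1707, 2.4390, 0.0000).
‖u_2‖ = 5.8954, so e_2 = (-0.2441, -0.8771, 0.4137, 0.0000).
r_{23} = e_2·a_3 = -3.2642.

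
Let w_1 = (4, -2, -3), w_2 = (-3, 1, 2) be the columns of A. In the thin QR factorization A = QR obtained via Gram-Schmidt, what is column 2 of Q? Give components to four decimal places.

q_2 = (-0.5307, -0.8339, -0.1516)

w_1 = (4, -2, -3); ‖w_1‖ = 5.3852, so q_1 = (0.7428, -0.3714, -0.5571).
q_1·w_2 = 0.7428·(-3) + (-0.3714)·1 + (-0.5571)·2 = -3.7139.
u_2 = w_2 + 3.7139·q_1 = (-0.2414, -0.3793, -0.0690).
‖u_2‖ = 0.4549, so q_2 = (-0.5307, -0.8339, -0.1516).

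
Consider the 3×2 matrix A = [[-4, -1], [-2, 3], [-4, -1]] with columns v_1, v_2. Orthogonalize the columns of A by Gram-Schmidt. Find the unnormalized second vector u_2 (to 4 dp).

e_1 = v_1/‖v_1‖ = (-4, -2, -4)/6.0000 = (-0.6667, -0.3333, -0.6667).
r_{12} = e_1·v_2 = 0.3333.
u_2 = v_2 − 0.3333·e_1 = (-0.7778, 3.1111, -0.7778).

u_2 = (-0.7778, 3.1111, -0.7778)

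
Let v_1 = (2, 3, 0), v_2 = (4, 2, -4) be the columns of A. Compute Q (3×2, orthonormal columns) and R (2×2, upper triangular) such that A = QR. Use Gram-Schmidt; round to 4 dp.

Q = [[0.5547, 0.4036], [0.8321, -0.2691], [0.0000, -0.8745]], R = [[3.6056, 3.8829], [0.0000, 4.5742]]

v_1 = (2, 3, 0); ‖v_1‖ = 3.6056, so e_1 = (0.5547, 0.8321, 0.0000).
e_1·v_2 = 0.5547·4 + 0.8321·2 + 0.0000·(-4) = 3.8829.
u_2 = v_2 − 3.8829·e_1 = (1.8462, -1.2308, -4.0000).
‖u_2‖ = 4.5742, so e_2 = (0.4036, -0.2691, -0.8745).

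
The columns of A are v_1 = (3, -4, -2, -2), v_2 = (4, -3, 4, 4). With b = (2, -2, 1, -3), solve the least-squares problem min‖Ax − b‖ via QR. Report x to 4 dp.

x = (0.5382, 0.0297)

e_1 = v_1/‖v_1‖ = (3, -4, -2, -2)/5.7446 = (0.5222, -0.6963, -0.3482, -0.3482).
r_{12} = e_1·v_2 = 1.3926.
u_2 = v_2 − 1.3926·e_1 = (3.2727, -2.0303, 4.4848, 4.4848).
‖u_2‖ = 7.4203, so e_2 = (0.4411, -0.2736, 0.6044, 0.6044).
Qᵀb = (3.1334, 0.2205).
Back-substitute: x_2 = 0.2205/7.4203 = 0.0297.
x_1 = (3.1334 − 1.3926·0.0297)/5.7446 = 0.5382.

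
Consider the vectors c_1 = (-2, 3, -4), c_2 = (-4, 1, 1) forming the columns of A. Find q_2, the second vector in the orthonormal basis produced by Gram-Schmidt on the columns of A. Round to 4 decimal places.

q_1 = c_1/‖c_1‖ = (-2, 3, -4)/5.3852 = (-0.3714, 0.5571, -0.7428).
r_{12} = q_1·c_2 = 1.2999.
u_2 = c_2 − 1.2999·q_1 = (-3.5172, 0.2759, 1.9655).
‖u_2‖ = 4.0386, so q_2 = (-0.8709, 0.0683, 0.4867).

q_2 = (-0.8709, 0.0683, 0.4867)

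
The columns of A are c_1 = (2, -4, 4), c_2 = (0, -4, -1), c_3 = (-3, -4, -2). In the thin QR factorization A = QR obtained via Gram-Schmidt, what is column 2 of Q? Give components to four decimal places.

e_2 = (-0.1849, -0.7396, -0.6472)

e_1 = c_1/‖c_1‖ = (2, -4, 4)/6.0000 = (0.3333, -0.6667, 0.6667).
r_{12} = e_1·c_2 = 2.0000.
u_2 = c_2 − 2.0000·e_1 = (-0.6667, -2.6667, -2.3333).
‖u_2‖ = 3.6056, so e_2 = (-0.1849, -0.7396, -0.6472).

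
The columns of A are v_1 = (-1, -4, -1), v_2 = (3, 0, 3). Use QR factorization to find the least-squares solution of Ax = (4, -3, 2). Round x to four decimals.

x = (0.7500, 1.2500)

e_1 = v_1/‖v_1‖ = (-1, -4, -1)/4.2426 = (-0.2357, -0.9428, -0.2357).
r_{12} = e_1·v_2 = -1.4142.
u_2 = v_2 + 1.4142·e_1 = (2.6667, -1.3333, 2.6667).
‖u_2‖ = 4.0000, so e_2 = (0.6667, -0.3333, 0.6667).
Qᵀb = (1.4142, 5.0000).
Back-substitute: x_2 = 5.0000/4.0000 = 1.2500.
x_1 = (1.4142 + 1.4142·1.2500)/4.2426 = 0.7500.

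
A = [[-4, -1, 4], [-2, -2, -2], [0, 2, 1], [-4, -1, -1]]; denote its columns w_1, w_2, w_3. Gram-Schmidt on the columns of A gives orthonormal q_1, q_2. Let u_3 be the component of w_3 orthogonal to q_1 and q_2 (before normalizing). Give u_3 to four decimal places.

w_1 = (-4, -2, 0, -4); ‖w_1‖ = 6.0000, so q_1 = (-0.6667, -0.3333, 0.0000, -0.6667).
q_1·w_2 = (-0.6667)·(-1) + (-0.3333)·(-2) + 0.0000·2 + (-0.6667)·(-1) = 2.0000.
u_2 = w_2 − 2.0000·q_1 = (0.3333, -1.3333, 2.0000, 0.3333).
‖u_2‖ = 2.4495, so q_2 = (0.1361, -0.5443, 0.8165, 0.1361).
q_1·w_3 = (-0.6667)·4 + (-0.3333)·(-2) + 0.0000·1 + (-0.6667)·(-1) = -1.3333; q_2·w_3 = 0.1361·4 + (-0.5443)·(-2) + 0.8165·1 + 0.1361·(-1) = 2.3134.
u_3 = w_3 + 1.3333·q_1 − 2.3134·q_2 = (2.7963, -1.1852, -0.8889, -2.2037).

u_3 = (2.7963, -1.1852, -0.8889, -2.2037)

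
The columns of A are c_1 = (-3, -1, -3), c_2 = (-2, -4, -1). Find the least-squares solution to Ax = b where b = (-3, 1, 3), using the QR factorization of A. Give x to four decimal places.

c_1 = (-3, -1, -3); ‖c_1‖ = 4.3589, so e_1 = (-0.6882, -0.2294, -0.6882).
e_1·c_2 = (-0.6882)·(-2) + (-0.2294)·(-4) + (-0.6882)·(-1) = 2.9824.
u_2 = c_2 − 2.9824·e_1 = (0.0526, -3.3158, 1.0526).
‖u_2‖ = 3.4793, so e_2 = (0.0151, -0.9530, 0.3025).
Qᵀb = (-0.2294, -0.0908).
Back-substitute: x_2 = -0.0908/3.4793 = -0.0261.
x_1 = (-0.2294 − 2.9824·(-0.0261))/4.3589 = -0.0348.

x = (-0.0348, -0.0261)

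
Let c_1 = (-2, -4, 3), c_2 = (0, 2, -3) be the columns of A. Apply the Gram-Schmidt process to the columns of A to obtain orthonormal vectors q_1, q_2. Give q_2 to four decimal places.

q_2 = (-0.6730, -0.1980, -0.7126)

q_1 = c_1/‖c_1‖ = (-2, -4, 3)/5.3852 = (-0.3714, -0.7428, 0.5571).
r_{12} = q_1·c_2 = -3.1568.
u_2 = c_2 + 3.1568·q_1 = (-1.1724, -0.3448, -1.2414).
‖u_2‖ = 1.7420, so q_2 = (-0.6730, -0.1980, -0.7126).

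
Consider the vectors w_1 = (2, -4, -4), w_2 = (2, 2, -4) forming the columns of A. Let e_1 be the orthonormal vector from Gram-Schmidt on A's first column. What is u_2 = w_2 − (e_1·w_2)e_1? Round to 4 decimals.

u_2 = (1.3333, 3.3333, -2.6667)

w_1 = (2, -4, -4); ‖w_1‖ = 6.0000, so e_1 = (0.3333, -0.6667, -0.6667).
e_1·w_2 = 0.3333·2 + (-0.6667)·2 + (-0.6667)·(-4) = 2.0000.
u_2 = w_2 − 2.0000·e_1 = (1.3333, 3.3333, -2.6667).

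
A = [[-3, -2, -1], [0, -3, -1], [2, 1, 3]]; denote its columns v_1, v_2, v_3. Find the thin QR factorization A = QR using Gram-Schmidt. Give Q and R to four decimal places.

v_1 = (-3, 0, 2); ‖v_1‖ = 3.6056, so e_1 = (-0.8321, 0.0000, 0.5547).
e_1·v_2 = (-0.8321)·(-2) + 0.0000·(-3) + 0.5547·1 = 2.2188.
u_2 = v_2 − 2.2188·e_1 = (-0.1538, -3.0000, -0.2308).
‖u_2‖ = 3.0128, so e_2 = (-0.0511, -0.9958, -0.0766).
e_1·v_3 = (-0.8321)·(-1) + 0.0000·(-1) + 0.5547·3 = 2.4962; e_2·v_3 = (-0.0511)·(-1) + (-0.9958)·(-1) + (-0.0766)·3 = 0.8170.
u_3 = v_3 − 2.4962·e_1 − 0.8170·e_2 = (1.1186, -0.1864, 1.6780).
‖u_3‖ = 2.0253, so e_3 = (0.5523, -0.0921, 0.8285).

Q = [[-0.8321, -0.0511, 0.5523], [0.0000, -0.9958, -0.0921], [0.5547, -0.0766, 0.8285]], R = [[3.6056, 2.2188, 2.4962], [0.0000, 3.0128, 0.8170], [0.0000, 0.0000, 2.0253]]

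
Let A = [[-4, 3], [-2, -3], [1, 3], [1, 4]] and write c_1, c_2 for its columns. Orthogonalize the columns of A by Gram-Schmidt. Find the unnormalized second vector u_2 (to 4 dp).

c_1 = (-4, -2, 1, 1); ‖c_1‖ = 4.6904, so e_1 = (-0.8528, -0.4264, 0.2132, 0.2132).
e_1·c_2 = (-0.8528)·3 + (-0.4264)·(-3) + 0.2132·3 + 0.2132·4 = 0.2132.
u_2 = c_2 − 0.2132·e_1 = (3.1818, -2.9091, 2.9545, 3.9545).

u_2 = (3.1818, -2.9091, 2.9545, 3.9545)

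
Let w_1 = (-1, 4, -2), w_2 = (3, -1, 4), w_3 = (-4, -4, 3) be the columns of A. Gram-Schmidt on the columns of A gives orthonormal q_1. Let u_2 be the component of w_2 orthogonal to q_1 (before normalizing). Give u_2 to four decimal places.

u_2 = (2.2857, 1.8571, 2.5714)

w_1 = (-1, 4, -2); ‖w_1‖ = 4.5826, so q_1 = (-0.2182, 0.8729, -0.4364).
q_1·w_2 = (-0.2182)·3 + 0.8729·(-1) + (-0.4364)·4 = -3.2733.
u_2 = w_2 + 3.2733·q_1 = (2.2857, 1.8571, 2.5714).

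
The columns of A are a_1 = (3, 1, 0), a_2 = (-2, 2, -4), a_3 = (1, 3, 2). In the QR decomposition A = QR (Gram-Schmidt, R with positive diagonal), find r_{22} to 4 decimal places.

a_1 = (3, 1, 0); ‖a_1‖ = 3.1623, so q_1 = (0.9487, 0.3162, 0.0000).
q_1·a_2 = 0.9487·(-2) + 0.3162·2 + 0.0000·(-4) = -1.2649.
u_2 = a_2 + 1.2649·q_1 = (-0.8000, 2.4000, -4.0000).
r_{22} = ‖u_2‖ = 4.7329.

r_{22} = 4.7329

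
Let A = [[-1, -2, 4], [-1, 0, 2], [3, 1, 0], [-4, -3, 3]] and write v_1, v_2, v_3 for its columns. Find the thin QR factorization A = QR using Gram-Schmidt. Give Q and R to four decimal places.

v_1 = (-1, -1, 3, -4); ‖v_1‖ = 5.1962, so q_1 = (-0.1925, -0.1925, 0.5774, -0.7698).
q_1·v_2 = (-0.1925)·(-2) + (-0.1925)·0 + 0.5774·1 + (-0.7698)·(-3) = 3.2717.
u_2 = v_2 − 3.2717·q_1 = (-1.3704, 0.6296, -0.8889, -0.4815).
‖u_2‖ = 1.8156, so q_2 = (-0.7548, 0.3468, -0.4896, -0.2652).
q_1·v_3 = (-0.1925)·4 + (-0.1925)·2 + 0.5774·0 + (-0.7698)·3 = -3.4641; q_2·v_3 = (-0.7548)·4 + 0.3468·2 + (-0.4896)·0 + (-0.2652)·3 = -3.1211.
u_3 = v_3 + 3.4641·q_1 + 3.1211·q_2 = (0.9775, 2.4157, 0.4719, -0.4944).
‖u_3‖ = 2.6941, so q_3 = (0.3628, 0.8967, 0.1752, -0.1835).

Q = [[-0.1925, -0.7548, 0.3628], [-0.1925, 0.3468, 0.8967], [0.5774, -0.4896, 0.1752], [-0.7698, -0.2652, -0.1835]], R = [[5.1962, 3.2717, -3.4641], [0.0000, 1.8156, -3.1211], [0.0000, 0.0000, 2.6941]]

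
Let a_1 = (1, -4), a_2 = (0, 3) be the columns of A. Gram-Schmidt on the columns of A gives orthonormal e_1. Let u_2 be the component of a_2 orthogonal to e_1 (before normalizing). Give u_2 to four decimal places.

u_2 = (0.7059, 0.1765)

a_1 = (1, -4); ‖a_1‖ = 4.1231, so e_1 = (0.2425, -0.9701).
e_1·a_2 = 0.2425·0 + (-0.9701)·3 = -2.9104.
u_2 = a_2 + 2.9104·e_1 = (0.7059, 0.1765).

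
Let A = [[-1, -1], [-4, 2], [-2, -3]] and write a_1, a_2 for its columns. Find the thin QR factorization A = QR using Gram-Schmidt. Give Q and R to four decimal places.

Q = [[-0.2182, -0.2805], [-0.8729, 0.4844], [-0.4364, -0.8286]], R = [[4.5826, -0.2182], [0.0000, 3.7353]]

q_1 = a_1/‖a_1‖ = (-1, -4, -2)/4.5826 = (-0.2182, -0.8729, -0.4364).
r_{12} = q_1·a_2 = -0.2182.
u_2 = a_2 + 0.2182·q_1 = (-1.0476, 1.8095, -3.0952).
‖u_2‖ = 3.7353, so q_2 = (-0.2805, 0.4844, -0.8286).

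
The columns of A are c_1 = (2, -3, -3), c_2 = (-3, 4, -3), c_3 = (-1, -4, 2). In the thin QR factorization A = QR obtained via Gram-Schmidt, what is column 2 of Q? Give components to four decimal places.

q_2 = (-0.3962, 0.5036, -0.7677)

c_1 = (2, -3, -3); ‖c_1‖ = 4.6904, so q_1 = (0.4264, -0.6396, -0.6396).
q_1·c_2 = 0.4264·(-3) + (-0.6396)·4 + (-0.6396)·(-3) = -1.9188.
u_2 = c_2 + 1.9188·q_1 = (-2.1818, 2.7727, -4.2273).
‖u_2‖ = 5.5062, so q_2 = (-0.3962, 0.5036, -0.7677).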